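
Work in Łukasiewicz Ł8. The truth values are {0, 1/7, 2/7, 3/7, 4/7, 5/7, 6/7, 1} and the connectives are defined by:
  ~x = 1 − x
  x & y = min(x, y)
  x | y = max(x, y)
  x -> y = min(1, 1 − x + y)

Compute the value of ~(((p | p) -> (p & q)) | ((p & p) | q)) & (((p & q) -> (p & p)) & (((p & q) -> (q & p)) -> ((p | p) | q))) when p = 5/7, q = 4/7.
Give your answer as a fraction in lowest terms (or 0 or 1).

p | p = 5/7 | 5/7 = 5/7
p & q = 5/7 & 4/7 = 4/7
(p | p) -> (p & q) = 5/7 -> 4/7 = 6/7
p & p = 5/7 & 5/7 = 5/7
(p & p) | q = 5/7 | 4/7 = 5/7
((p | p) -> (p & q)) | ((p & p) | q) = 6/7 | 5/7 = 6/7
~(((p | p) -> (p & q)) | ((p & p) | q)) = ~6/7 = 1/7
p & q = 5/7 & 4/7 = 4/7
p & p = 5/7 & 5/7 = 5/7
(p & q) -> (p & p) = 4/7 -> 5/7 = 1
p & q = 5/7 & 4/7 = 4/7
q & p = 4/7 & 5/7 = 4/7
(p & q) -> (q & p) = 4/7 -> 4/7 = 1
p | p = 5/7 | 5/7 = 5/7
(p | p) | q = 5/7 | 4/7 = 5/7
((p & q) -> (q & p)) -> ((p | p) | q) = 1 -> 5/7 = 5/7
((p & q) -> (p & p)) & (((p & q) -> (q & p)) -> ((p | p) | q)) = 1 & 5/7 = 5/7
~(((p | p) -> (p & q)) | ((p & p) | q)) & (((p & q) -> (p & p)) & (((p & q) -> (q & p)) -> ((p | p) | q))) = 1/7 & 5/7 = 1/7

1/7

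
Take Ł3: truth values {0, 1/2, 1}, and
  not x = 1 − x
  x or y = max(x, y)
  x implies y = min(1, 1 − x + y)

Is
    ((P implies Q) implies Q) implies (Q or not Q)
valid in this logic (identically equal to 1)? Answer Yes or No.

Counterexample: take P = 1, Q = 1/2.
P implies Q = 1 implies 1/2 = 1/2
(P implies Q) implies Q = 1/2 implies 1/2 = 1
not Q = not 1/2 = 1/2
Q or not Q = 1/2 or 1/2 = 1/2
((P implies Q) implies Q) implies (Q or not Q) = 1 implies 1/2 = 1/2
This gives 1/2 ≠ 1.

No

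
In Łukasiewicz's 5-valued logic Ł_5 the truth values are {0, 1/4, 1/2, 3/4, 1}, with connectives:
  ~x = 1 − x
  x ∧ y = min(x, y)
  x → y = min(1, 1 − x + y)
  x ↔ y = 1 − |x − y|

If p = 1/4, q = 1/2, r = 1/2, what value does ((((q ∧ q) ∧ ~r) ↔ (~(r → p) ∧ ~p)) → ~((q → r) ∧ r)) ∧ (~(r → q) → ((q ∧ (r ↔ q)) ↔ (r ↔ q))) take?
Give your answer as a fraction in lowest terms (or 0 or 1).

3/4

q ∧ q = 1/2 ∧ 1/2 = 1/2
~r = ~1/2 = 1/2
(q ∧ q) ∧ ~r = 1/2 ∧ 1/2 = 1/2
r → p = 1/2 → 1/4 = 3/4
~(r → p) = ~3/4 = 1/4
~p = ~1/4 = 3/4
~(r → p) ∧ ~p = 1/4 ∧ 3/4 = 1/4
((q ∧ q) ∧ ~r) ↔ (~(r → p) ∧ ~p) = 1/2 ↔ 1/4 = 3/4
q → r = 1/2 → 1/2 = 1
(q → r) ∧ r = 1 ∧ 1/2 = 1/2
~((q → r) ∧ r) = ~1/2 = 1/2
(((q ∧ q) ∧ ~r) ↔ (~(r → p) ∧ ~p)) → ~((q → r) ∧ r) = 3/4 → 1/2 = 3/4
r → q = 1/2 → 1/2 = 1
~(r → q) = ~1 = 0
r ↔ q = 1/2 ↔ 1/2 = 1
q ∧ (r ↔ q) = 1/2 ∧ 1 = 1/2
r ↔ q = 1/2 ↔ 1/2 = 1
(q ∧ (r ↔ q)) ↔ (r ↔ q) = 1/2 ↔ 1 = 1/2
~(r → q) → ((q ∧ (r ↔ q)) ↔ (r ↔ q)) = 0 → 1/2 = 1
((((q ∧ q) ∧ ~r) ↔ (~(r → p) ∧ ~p)) → ~((q → r) ∧ r)) ∧ (~(r → q) → ((q ∧ (r ↔ q)) ↔ (r ↔ q))) = 3/4 ∧ 1 = 3/4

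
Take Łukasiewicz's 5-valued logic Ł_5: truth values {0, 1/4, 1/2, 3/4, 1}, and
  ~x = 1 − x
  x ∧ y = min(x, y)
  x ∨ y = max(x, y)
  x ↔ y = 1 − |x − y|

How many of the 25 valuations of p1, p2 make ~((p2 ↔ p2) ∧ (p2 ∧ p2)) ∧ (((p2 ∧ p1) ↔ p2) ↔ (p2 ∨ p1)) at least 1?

value 1: 1 assignment (counts)
value 3/4: 3 assignments
value 1/2: 8 assignments
value 1/4: 7 assignments
value 0: 6 assignments
So 1 of the 25 assignments meets the threshold.

1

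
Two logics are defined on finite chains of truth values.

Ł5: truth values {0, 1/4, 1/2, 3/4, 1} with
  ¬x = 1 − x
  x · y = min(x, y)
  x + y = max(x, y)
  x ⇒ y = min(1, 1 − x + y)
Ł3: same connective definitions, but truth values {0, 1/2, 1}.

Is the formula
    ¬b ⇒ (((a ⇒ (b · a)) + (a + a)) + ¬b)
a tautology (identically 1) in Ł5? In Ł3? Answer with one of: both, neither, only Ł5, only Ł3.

both

In Ł5: every assignment gives 1 — tautology.
In Ł3: every assignment gives 1 — tautology.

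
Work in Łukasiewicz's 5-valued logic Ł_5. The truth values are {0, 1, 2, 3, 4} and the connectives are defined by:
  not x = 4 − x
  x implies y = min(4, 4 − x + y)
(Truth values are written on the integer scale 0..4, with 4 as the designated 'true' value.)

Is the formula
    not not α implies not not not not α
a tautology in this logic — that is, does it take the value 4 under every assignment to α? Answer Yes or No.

Yes

α = 0 ↦ 4
α = 1 ↦ 4
α = 2 ↦ 4
α = 3 ↦ 4
α = 4 ↦ 4
Every assignment gives a value ≥ 4.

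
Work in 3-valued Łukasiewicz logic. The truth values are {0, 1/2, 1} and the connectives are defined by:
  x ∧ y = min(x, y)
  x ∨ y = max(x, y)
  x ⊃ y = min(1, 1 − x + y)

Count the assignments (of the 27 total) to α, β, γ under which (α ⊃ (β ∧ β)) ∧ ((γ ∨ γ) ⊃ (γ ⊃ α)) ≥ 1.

13

value 1: 13 assignments (counts)
value 1/2: 8 assignments
value 0: 6 assignments
So 13 of the 27 assignments meet the threshold.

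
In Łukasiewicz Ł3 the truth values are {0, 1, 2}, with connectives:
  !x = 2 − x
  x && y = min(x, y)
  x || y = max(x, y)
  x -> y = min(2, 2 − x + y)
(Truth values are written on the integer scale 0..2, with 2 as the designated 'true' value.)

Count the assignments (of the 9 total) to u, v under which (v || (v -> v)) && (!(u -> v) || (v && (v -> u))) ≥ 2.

2

u = 0, v = 0 ↦ 0  <
u = 0, v = 1 ↦ 1  <
u = 0, v = 2 ↦ 0  <
u = 1, v = 0 ↦ 1  <
u = 1, v = 1 ↦ 1  <
u = 1, v = 2 ↦ 1  <
u = 2, v = 0 ↦ 2  ≥
u = 2, v = 1 ↦ 1  <
u = 2, v = 2 ↦ 2  ≥
So 2 of the 9 assignments meet the threshold.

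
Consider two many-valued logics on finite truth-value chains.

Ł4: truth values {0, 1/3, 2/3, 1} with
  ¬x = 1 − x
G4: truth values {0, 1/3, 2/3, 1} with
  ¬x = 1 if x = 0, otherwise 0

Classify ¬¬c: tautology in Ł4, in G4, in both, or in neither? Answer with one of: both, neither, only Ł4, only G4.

In Ł4: at c = 0 the value is 0 — not a tautology.
In G4: at c = 0 the value is 0 — not a tautology.

neither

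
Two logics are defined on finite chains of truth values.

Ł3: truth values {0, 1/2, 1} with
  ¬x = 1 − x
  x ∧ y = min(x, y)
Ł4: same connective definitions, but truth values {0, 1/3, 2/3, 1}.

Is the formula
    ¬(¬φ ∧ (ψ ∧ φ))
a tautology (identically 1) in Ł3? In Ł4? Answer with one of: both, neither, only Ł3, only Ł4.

neither

In Ł3: at φ = 1/2, ψ = 1/2 the value is 1/2 — not a tautology.
In Ł4: at φ = 1/3, ψ = 1/3 the value is 2/3 — not a tautology.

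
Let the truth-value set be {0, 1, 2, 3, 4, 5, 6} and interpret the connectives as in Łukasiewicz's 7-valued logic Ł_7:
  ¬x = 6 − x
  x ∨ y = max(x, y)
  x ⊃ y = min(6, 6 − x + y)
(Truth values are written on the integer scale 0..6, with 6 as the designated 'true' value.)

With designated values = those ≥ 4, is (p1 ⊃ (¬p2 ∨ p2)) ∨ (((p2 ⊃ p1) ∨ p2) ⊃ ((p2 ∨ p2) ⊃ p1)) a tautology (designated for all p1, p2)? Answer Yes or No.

At p1 = 4, p2 = 5, for instance:
¬p2 = ¬5 = 1
¬p2 ∨ p2 = 1 ∨ 5 = 5
p1 ⊃ (¬p2 ∨ p2) = 4 ⊃ 5 = 6
p2 ⊃ p1 = 5 ⊃ 4 = 5
(p2 ⊃ p1) ∨ p2 = 5 ∨ 5 = 5
p2 ∨ p2 = 5 ∨ 5 = 5
(p2 ∨ p2) ⊃ p1 = 5 ⊃ 4 = 5
((p2 ⊃ p1) ∨ p2) ⊃ ((p2 ∨ p2) ⊃ p1) = 5 ⊃ 5 = 6
(p1 ⊃ (¬p2 ∨ p2)) ∨ (((p2 ⊃ p1) ∨ p2) ⊃ ((p2 ∨ p2) ⊃ p1)) = 6 ∨ 6 = 6
and checking the remaining 48 assignments likewise gives ≥ 4 in every case.

Yes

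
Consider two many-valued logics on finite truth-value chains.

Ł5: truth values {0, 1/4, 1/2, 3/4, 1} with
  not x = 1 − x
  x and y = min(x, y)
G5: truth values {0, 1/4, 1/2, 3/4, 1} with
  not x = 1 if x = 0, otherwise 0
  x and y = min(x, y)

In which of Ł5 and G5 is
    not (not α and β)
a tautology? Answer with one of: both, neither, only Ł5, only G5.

In Ł5: at α = 0, β = 1/4 the value is 3/4 — not a tautology.
In G5: at α = 0, β = 1/4 the value is 0 — not a tautology.

neither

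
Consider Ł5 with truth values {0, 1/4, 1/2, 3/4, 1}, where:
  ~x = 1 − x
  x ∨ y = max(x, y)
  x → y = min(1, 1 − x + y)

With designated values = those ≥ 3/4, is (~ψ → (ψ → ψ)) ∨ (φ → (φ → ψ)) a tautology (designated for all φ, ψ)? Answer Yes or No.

At φ = 3/4, ψ = 1/2, for instance:
~ψ = ~1/2 = 1/2
ψ → ψ = 1/2 → 1/2 = 1
~ψ → (ψ → ψ) = 1/2 → 1 = 1
φ → ψ = 3/4 → 1/2 = 3/4
φ → (φ → ψ) = 3/4 → 3/4 = 1
(~ψ → (ψ → ψ)) ∨ (φ → (φ → ψ)) = 1 ∨ 1 = 1
and checking the remaining 24 assignments likewise gives ≥ 3/4 in every case.

Yes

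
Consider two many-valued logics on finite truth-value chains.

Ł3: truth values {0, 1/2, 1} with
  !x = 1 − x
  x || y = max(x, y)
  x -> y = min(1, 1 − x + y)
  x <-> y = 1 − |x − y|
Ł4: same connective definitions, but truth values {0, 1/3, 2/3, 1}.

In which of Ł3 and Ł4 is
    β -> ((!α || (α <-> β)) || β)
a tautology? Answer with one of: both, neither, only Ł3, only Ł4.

In Ł3: every assignment gives 1 — tautology.
In Ł4: every assignment gives 1 — tautology.

both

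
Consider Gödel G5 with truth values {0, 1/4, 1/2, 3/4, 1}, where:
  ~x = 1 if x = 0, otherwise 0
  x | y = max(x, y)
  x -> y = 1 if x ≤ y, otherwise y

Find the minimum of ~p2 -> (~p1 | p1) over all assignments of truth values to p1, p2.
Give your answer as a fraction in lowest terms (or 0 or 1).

Take p1 = 1/4, p2 = 0:
~p2 = ~0 = 1
~p1 = ~1/4 = 0
~p1 | p1 = 0 | 1/4 = 1/4
~p2 -> (~p1 | p1) = 1 -> 1/4 = 1/4
No assignment yields a value below 1/4, so this is the minimum.

1/4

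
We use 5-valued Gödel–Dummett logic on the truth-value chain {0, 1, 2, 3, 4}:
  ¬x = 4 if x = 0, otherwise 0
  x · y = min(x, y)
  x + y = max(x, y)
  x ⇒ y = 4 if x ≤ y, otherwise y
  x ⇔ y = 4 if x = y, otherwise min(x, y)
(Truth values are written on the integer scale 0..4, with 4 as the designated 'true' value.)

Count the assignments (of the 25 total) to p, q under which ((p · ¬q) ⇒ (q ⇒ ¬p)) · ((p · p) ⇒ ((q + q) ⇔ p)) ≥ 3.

value 4: 15 assignments (counts)
value 3: 1 assignment (counts)
value 2: 2 assignments
value 1: 3 assignments
value 0: 4 assignments
So 16 of the 25 assignments meet the threshold.

16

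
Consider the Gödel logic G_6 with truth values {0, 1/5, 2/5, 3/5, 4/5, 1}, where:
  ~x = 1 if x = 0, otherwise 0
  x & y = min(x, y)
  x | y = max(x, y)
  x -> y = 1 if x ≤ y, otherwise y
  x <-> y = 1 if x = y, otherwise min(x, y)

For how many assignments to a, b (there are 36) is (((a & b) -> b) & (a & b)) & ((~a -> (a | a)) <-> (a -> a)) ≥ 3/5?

9

value 1: 1 assignment (counts)
value 4/5: 3 assignments (counts)
value 3/5: 5 assignments (counts)
value 2/5: 7 assignments
value 1/5: 9 assignments
value 0: 11 assignments
So 9 of the 36 assignments meet the threshold.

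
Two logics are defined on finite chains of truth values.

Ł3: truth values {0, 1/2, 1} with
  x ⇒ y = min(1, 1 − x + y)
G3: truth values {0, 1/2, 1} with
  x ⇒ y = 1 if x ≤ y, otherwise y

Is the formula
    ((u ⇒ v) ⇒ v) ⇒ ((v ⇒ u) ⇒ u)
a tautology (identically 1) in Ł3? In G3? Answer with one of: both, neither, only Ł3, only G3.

In Ł3: every assignment gives 1 — tautology.
In G3: at u = 1/2, v = 0 the value is 1/2 — not a tautology.

only Ł3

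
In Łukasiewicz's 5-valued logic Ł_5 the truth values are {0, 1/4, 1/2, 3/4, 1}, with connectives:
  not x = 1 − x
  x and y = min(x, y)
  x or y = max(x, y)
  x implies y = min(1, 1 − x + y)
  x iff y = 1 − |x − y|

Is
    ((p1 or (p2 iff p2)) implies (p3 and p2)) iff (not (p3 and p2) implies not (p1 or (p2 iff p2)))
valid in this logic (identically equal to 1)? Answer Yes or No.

Yes

At p1 = 1/2, p2 = 1/2, p3 = 1/2, for instance:
p2 iff p2 = 1/2 iff 1/2 = 1
p1 or (p2 iff p2) = 1/2 or 1 = 1
p3 and p2 = 1/2 and 1/2 = 1/2
(p1 or (p2 iff p2)) implies (p3 and p2) = 1 implies 1/2 = 1/2
not (p3 and p2) = not 1/2 = 1/2
not (p1 or (p2 iff p2)) = not 1 = 0
not (p3 and p2) implies not (p1 or (p2 iff p2)) = 1/2 implies 0 = 1/2
((p1 or (p2 iff p2)) implies (p3 and p2)) iff (not (p3 and p2) implies not (p1 or (p2 iff p2))) = 1/2 iff 1/2 = 1
and checking the remaining 124 assignments likewise gives ≥ 1 in every case.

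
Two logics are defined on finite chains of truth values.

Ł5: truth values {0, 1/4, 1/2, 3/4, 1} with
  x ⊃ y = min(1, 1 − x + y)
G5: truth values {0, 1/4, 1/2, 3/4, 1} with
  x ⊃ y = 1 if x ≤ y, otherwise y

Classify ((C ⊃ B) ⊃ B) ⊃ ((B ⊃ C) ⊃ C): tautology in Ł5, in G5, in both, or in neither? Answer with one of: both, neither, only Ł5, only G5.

In Ł5: every assignment gives 1 — tautology.
In G5: at B = 0, C = 1/4 the value is 1/4 — not a tautology.

only Ł5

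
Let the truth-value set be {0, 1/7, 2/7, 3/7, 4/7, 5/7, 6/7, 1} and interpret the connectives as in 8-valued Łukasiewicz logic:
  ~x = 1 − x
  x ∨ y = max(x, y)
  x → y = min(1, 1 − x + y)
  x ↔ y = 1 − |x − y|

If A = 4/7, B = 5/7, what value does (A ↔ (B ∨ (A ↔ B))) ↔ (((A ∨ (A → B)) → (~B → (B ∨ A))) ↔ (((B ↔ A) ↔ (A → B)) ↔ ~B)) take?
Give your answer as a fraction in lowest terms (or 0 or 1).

5/7

A ↔ B = 4/7 ↔ 5/7 = 6/7
B ∨ (A ↔ B) = 5/7 ∨ 6/7 = 6/7
A ↔ (B ∨ (A ↔ B)) = 4/7 ↔ 6/7 = 5/7
A → B = 4/7 → 5/7 = 1
A ∨ (A → B) = 4/7 ∨ 1 = 1
~B = ~5/7 = 2/7
B ∨ A = 5/7 ∨ 4/7 = 5/7
~B → (B ∨ A) = 2/7 → 5/7 = 1
(A ∨ (A → B)) → (~B → (B ∨ A)) = 1 → 1 = 1
B ↔ A = 5/7 ↔ 4/7 = 6/7
A → B = 4/7 → 5/7 = 1
(B ↔ A) ↔ (A → B) = 6/7 ↔ 1 = 6/7
~B = ~5/7 = 2/7
((B ↔ A) ↔ (A → B)) ↔ ~B = 6/7 ↔ 2/7 = 3/7
((A ∨ (A → B)) → (~B → (B ∨ A))) ↔ (((B ↔ A) ↔ (A → B)) ↔ ~B) = 1 ↔ 3/7 = 3/7
(A ↔ (B ∨ (A ↔ B))) ↔ (((A ∨ (A → B)) → (~B → (B ∨ A))) ↔ (((B ↔ A) ↔ (A → B)) ↔ ~B)) = 5/7 ↔ 3/7 = 5/7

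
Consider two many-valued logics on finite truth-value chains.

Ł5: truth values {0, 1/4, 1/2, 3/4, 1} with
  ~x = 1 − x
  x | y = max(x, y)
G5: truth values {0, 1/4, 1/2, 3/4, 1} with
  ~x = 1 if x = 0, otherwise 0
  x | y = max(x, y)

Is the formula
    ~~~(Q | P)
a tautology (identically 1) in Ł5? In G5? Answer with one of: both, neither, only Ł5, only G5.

In Ł5: at P = 0, Q = 1/4 the value is 3/4 — not a tautology.
In G5: at P = 0, Q = 1/4 the value is 0 — not a tautology.

neither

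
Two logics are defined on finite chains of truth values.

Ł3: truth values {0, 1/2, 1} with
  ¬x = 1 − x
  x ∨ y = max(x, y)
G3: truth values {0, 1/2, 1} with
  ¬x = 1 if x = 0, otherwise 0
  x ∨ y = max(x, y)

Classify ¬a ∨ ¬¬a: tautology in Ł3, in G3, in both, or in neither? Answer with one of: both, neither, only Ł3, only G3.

only G3

In Ł3: at a = 1/2 the value is 1/2 — not a tautology.
In G3: every assignment gives 1 — tautology.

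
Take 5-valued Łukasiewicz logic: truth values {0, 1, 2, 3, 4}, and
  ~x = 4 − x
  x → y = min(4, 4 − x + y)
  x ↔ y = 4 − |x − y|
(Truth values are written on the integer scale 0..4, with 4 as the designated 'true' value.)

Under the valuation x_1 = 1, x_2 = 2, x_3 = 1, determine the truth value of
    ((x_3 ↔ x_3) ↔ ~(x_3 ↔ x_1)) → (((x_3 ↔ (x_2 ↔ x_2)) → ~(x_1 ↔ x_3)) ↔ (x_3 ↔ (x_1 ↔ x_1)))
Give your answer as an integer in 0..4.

4

x_3 ↔ x_3 = 1 ↔ 1 = 4
x_3 ↔ x_1 = 1 ↔ 1 = 4
~(x_3 ↔ x_1) = ~4 = 0
(x_3 ↔ x_3) ↔ ~(x_3 ↔ x_1) = 4 ↔ 0 = 0
x_2 ↔ x_2 = 2 ↔ 2 = 4
x_3 ↔ (x_2 ↔ x_2) = 1 ↔ 4 = 1
x_1 ↔ x_3 = 1 ↔ 1 = 4
~(x_1 ↔ x_3) = ~4 = 0
(x_3 ↔ (x_2 ↔ x_2)) → ~(x_1 ↔ x_3) = 1 → 0 = 3
x_1 ↔ x_1 = 1 ↔ 1 = 4
x_3 ↔ (x_1 ↔ x_1) = 1 ↔ 4 = 1
((x_3 ↔ (x_2 ↔ x_2)) → ~(x_1 ↔ x_3)) ↔ (x_3 ↔ (x_1 ↔ x_1)) = 3 ↔ 1 = 2
((x_3 ↔ x_3) ↔ ~(x_3 ↔ x_1)) → (((x_3 ↔ (x_2 ↔ x_2)) → ~(x_1 ↔ x_3)) ↔ (x_3 ↔ (x_1 ↔ x_1))) = 0 → 2 = 4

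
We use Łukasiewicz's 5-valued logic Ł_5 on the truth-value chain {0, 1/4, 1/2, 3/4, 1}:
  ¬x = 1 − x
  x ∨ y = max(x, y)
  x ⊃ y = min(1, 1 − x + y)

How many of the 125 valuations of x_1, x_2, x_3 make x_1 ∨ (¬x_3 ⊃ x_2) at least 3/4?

107

value 1: 85 assignments (counts)
value 3/4: 22 assignments (counts)
value 1/2: 12 assignments
value 1/4: 5 assignments
value 0: 1 assignment
So 107 of the 125 assignments meet the threshold.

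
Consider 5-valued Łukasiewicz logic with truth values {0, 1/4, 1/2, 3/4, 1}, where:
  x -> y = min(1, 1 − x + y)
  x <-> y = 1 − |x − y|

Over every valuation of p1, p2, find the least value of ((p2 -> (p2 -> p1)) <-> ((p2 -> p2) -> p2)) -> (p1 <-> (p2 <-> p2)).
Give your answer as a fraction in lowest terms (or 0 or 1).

1/4

Take p1 = 0, p2 = 3/4:
p2 -> p1 = 3/4 -> 0 = 1/4
p2 -> (p2 -> p1) = 3/4 -> 1/4 = 1/2
p2 -> p2 = 3/4 -> 3/4 = 1
(p2 -> p2) -> p2 = 1 -> 3/4 = 3/4
(p2 -> (p2 -> p1)) <-> ((p2 -> p2) -> p2) = 1/2 <-> 3/4 = 3/4
p2 <-> p2 = 3/4 <-> 3/4 = 1
p1 <-> (p2 <-> p2) = 0 <-> 1 = 0
((p2 -> (p2 -> p1)) <-> ((p2 -> p2) -> p2)) -> (p1 <-> (p2 <-> p2)) = 3/4 -> 0 = 1/4
No assignment yields a value below 1/4, so this is the minimum.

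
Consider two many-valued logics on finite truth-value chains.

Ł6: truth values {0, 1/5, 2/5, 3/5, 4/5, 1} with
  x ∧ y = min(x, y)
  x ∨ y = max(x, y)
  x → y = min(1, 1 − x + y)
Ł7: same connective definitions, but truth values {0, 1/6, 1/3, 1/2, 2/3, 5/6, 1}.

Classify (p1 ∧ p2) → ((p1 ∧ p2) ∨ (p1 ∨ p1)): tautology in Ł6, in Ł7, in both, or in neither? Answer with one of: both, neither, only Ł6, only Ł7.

both

In Ł6: every assignment gives 1 — tautology.
In Ł7: every assignment gives 1 — tautology.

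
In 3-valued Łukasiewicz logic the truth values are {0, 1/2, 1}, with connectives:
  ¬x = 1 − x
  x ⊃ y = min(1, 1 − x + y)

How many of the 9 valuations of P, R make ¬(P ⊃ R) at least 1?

P = 0, R = 0 ↦ 0  <
P = 0, R = 1/2 ↦ 0  <
P = 0, R = 1 ↦ 0  <
P = 1/2, R = 0 ↦ 1/2  <
P = 1/2, R = 1/2 ↦ 0  <
P = 1/2, R = 1 ↦ 0  <
P = 1, R = 0 ↦ 1  ≥
P = 1, R = 1/2 ↦ 1/2  <
P = 1, R = 1 ↦ 0  <
So 1 of the 9 assignments meets the threshold.

1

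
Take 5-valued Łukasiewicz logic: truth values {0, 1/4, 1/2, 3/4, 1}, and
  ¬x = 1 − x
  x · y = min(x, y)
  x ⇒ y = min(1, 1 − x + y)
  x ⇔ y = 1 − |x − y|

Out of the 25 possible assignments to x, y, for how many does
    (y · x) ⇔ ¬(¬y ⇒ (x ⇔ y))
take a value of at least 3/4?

value 1: 6 assignments (counts)
value 3/4: 7 assignments (counts)
value 1/2: 6 assignments
value 1/4: 4 assignments
value 0: 2 assignments
So 13 of the 25 assignments meet the threshold.

13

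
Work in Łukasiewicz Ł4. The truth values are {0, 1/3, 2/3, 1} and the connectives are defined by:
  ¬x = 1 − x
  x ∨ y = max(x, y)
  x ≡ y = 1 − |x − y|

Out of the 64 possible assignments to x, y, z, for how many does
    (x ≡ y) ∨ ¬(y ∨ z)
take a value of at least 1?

value 1: 19 assignments (counts)
value 2/3: 27 assignments
value 1/3: 13 assignments
value 0: 5 assignments
So 19 of the 64 assignments meet the threshold.

19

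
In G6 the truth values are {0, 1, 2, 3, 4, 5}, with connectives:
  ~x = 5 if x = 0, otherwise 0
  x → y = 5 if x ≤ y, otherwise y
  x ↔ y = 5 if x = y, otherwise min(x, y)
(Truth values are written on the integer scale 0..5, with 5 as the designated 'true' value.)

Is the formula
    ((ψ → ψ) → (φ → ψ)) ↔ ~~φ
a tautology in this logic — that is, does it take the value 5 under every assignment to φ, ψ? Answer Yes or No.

Counterexample: take φ = 0, ψ = 0.
ψ → ψ = 0 → 0 = 5
φ → ψ = 0 → 0 = 5
(ψ → ψ) → (φ → ψ) = 5 → 5 = 5
~φ = ~0 = 5
~~φ = ~5 = 0
((ψ → ψ) → (φ → ψ)) ↔ ~~φ = 5 ↔ 0 = 0
This gives 0 ≠ 5.

No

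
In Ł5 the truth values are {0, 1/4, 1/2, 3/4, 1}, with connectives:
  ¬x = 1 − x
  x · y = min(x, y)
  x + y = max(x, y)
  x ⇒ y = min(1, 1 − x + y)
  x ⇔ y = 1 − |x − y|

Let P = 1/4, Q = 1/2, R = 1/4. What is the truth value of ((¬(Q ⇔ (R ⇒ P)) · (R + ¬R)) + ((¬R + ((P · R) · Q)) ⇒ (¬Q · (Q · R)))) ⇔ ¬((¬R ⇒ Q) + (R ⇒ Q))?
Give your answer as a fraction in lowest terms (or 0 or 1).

R ⇒ P = 1/4 ⇒ 1/4 = 1
Q ⇔ (R ⇒ P) = 1/2 ⇔ 1 = 1/2
¬(Q ⇔ (R ⇒ P)) = ¬1/2 = 1/2
¬R = ¬1/4 = 3/4
R + ¬R = 1/4 + 3/4 = 3/4
¬(Q ⇔ (R ⇒ P)) · (R + ¬R) = 1/2 · 3/4 = 1/2
¬R = ¬1/4 = 3/4
P · R = 1/4 · 1/4 = 1/4
(P · R) · Q = 1/4 · 1/2 = 1/4
¬R + ((P · R) · Q) = 3/4 + 1/4 = 3/4
¬Q = ¬1/2 = 1/2
Q · R = 1/2 · 1/4 = 1/4
¬Q · (Q · R) = 1/2 · 1/4 = 1/4
(¬R + ((P · R) · Q)) ⇒ (¬Q · (Q · R)) = 3/4 ⇒ 1/4 = 1/2
(¬(Q ⇔ (R ⇒ P)) · (R + ¬R)) + ((¬R + ((P · R) · Q)) ⇒ (¬Q · (Q · R))) = 1/2 + 1/2 = 1/2
¬R = ¬1/4 = 3/4
¬R ⇒ Q = 3/4 ⇒ 1/2 = 3/4
R ⇒ Q = 1/4 ⇒ 1/2 = 1
(¬R ⇒ Q) + (R ⇒ Q) = 3/4 + 1 = 1
¬((¬R ⇒ Q) + (R ⇒ Q)) = ¬1 = 0
((¬(Q ⇔ (R ⇒ P)) · (R + ¬R)) + ((¬R + ((P · R) · Q)) ⇒ (¬Q · (Q · R)))) ⇔ ¬((¬R ⇒ Q) + (R ⇒ Q)) = 1/2 ⇔ 0 = 1/2

1/2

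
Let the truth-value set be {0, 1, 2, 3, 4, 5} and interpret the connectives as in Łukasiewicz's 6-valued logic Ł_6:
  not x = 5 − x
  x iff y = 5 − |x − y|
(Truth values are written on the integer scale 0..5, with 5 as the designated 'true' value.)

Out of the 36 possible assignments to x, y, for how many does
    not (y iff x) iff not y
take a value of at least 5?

value 5: 8 assignments (counts)
value 4: 10 assignments
value 3: 7 assignments
value 2: 6 assignments
value 1: 3 assignments
value 0: 2 assignments
So 8 of the 36 assignments meet the threshold.

8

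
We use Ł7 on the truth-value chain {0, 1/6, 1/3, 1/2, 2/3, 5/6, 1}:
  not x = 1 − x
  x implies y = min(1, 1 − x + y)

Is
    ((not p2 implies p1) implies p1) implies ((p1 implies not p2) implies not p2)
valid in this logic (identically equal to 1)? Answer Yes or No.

At p1 = 1/3, p2 = 1/3, for instance:
not p2 = not 1/3 = 2/3
not p2 implies p1 = 2/3 implies 1/3 = 2/3
(not p2 implies p1) implies p1 = 2/3 implies 1/3 = 2/3
p1 implies not p2 = 1/3 implies 2/3 = 1
(p1 implies not p2) implies not p2 = 1 implies 2/3 = 2/3
((not p2 implies p1) implies p1) implies ((p1 implies not p2) implies not p2) = 2/3 implies 2/3 = 1
and checking the remaining 48 assignments likewise gives ≥ 1 in every case.

Yes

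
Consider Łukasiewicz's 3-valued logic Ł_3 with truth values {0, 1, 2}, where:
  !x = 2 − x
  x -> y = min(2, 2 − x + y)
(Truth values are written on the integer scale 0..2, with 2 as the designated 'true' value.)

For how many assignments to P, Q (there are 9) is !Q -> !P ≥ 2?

6

P = 0, Q = 0 ↦ 2  ≥
P = 0, Q = 1 ↦ 2  ≥
P = 0, Q = 2 ↦ 2  ≥
P = 1, Q = 0 ↦ 1  <
P = 1, Q = 1 ↦ 2  ≥
P = 1, Q = 2 ↦ 2  ≥
P = 2, Q = 0 ↦ 0  <
P = 2, Q = 1 ↦ 1  <
P = 2, Q = 2 ↦ 2  ≥
So 6 of the 9 assignments meet the threshold.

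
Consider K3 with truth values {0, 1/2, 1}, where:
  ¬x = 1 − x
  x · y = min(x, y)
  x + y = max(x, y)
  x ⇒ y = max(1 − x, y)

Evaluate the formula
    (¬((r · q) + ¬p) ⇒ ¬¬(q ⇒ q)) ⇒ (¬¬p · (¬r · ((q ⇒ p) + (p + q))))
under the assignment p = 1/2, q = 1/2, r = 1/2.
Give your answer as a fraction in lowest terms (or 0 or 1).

1/2

r · q = 1/2 · 1/2 = 1/2
¬p = ¬1/2 = 1/2
(r · q) + ¬p = 1/2 + 1/2 = 1/2
¬((r · q) + ¬p) = ¬1/2 = 1/2
q ⇒ q = 1/2 ⇒ 1/2 = 1/2
¬(q ⇒ q) = ¬1/2 = 1/2
¬¬(q ⇒ q) = ¬1/2 = 1/2
¬((r · q) + ¬p) ⇒ ¬¬(q ⇒ q) = 1/2 ⇒ 1/2 = 1/2
¬p = ¬1/2 = 1/2
¬¬p = ¬1/2 = 1/2
¬r = ¬1/2 = 1/2
q ⇒ p = 1/2 ⇒ 1/2 = 1/2
p + q = 1/2 + 1/2 = 1/2
(q ⇒ p) + (p + q) = 1/2 + 1/2 = 1/2
¬r · ((q ⇒ p) + (p + q)) = 1/2 · 1/2 = 1/2
¬¬p · (¬r · ((q ⇒ p) + (p + q))) = 1/2 · 1/2 = 1/2
(¬((r · q) + ¬p) ⇒ ¬¬(q ⇒ q)) ⇒ (¬¬p · (¬r · ((q ⇒ p) + (p + q)))) = 1/2 ⇒ 1/2 = 1/2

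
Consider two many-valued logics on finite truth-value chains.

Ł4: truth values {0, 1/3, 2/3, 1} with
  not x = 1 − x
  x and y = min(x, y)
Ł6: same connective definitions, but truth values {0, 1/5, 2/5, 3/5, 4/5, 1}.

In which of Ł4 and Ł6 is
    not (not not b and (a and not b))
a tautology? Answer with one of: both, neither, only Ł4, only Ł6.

In Ł4: at a = 1/3, b = 1/3 the value is 2/3 — not a tautology.
In Ł6: at a = 1/5, b = 1/5 the value is 4/5 — not a tautology.

neither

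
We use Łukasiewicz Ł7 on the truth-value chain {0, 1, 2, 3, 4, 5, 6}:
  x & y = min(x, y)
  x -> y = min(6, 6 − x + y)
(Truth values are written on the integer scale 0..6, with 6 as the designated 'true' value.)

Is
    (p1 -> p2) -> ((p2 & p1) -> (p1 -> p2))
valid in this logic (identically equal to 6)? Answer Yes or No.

Yes

At p1 = 3, p2 = 3, for instance:
p1 -> p2 = 3 -> 3 = 6
p2 & p1 = 3 & 3 = 3
(p2 & p1) -> (p1 -> p2) = 3 -> 6 = 6
(p1 -> p2) -> ((p2 & p1) -> (p1 -> p2)) = 6 -> 6 = 6
and checking the remaining 48 assignments likewise gives ≥ 6 in every case.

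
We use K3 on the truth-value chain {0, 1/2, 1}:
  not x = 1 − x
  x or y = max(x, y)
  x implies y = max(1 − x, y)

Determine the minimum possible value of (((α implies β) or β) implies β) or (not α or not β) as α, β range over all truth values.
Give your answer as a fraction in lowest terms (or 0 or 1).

1/2

Take α = 1/2, β = 1/2:
α implies β = 1/2 implies 1/2 = 1/2
(α implies β) or β = 1/2 or 1/2 = 1/2
((α implies β) or β) implies β = 1/2 implies 1/2 = 1/2
not α = not 1/2 = 1/2
not β = not 1/2 = 1/2
not α or not β = 1/2 or 1/2 = 1/2
(((α implies β) or β) implies β) or (not α or not β) = 1/2 or 1/2 = 1/2
No assignment yields a value below 1/2, so this is the minimum.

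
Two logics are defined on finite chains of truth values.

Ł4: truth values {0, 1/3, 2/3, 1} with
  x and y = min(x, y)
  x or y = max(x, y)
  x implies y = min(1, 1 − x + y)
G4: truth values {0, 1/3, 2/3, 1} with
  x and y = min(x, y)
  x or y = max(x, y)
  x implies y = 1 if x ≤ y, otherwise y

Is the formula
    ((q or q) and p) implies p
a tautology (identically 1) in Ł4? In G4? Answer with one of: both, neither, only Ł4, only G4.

both

In Ł4: every assignment gives 1 — tautology.
In G4: every assignment gives 1 — tautology.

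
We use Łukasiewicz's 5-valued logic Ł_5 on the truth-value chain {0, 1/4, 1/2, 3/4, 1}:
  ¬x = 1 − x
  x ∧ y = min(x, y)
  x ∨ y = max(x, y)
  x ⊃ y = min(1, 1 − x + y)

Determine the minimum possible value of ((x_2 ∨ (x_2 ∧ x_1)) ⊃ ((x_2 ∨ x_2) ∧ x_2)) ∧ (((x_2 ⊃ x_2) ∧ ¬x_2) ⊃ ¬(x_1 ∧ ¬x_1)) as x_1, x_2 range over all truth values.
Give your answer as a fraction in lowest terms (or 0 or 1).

1/2

Take x_1 = 1/2, x_2 = 0:
x_2 ∧ x_1 = 0 ∧ 1/2 = 0
x_2 ∨ (x_2 ∧ x_1) = 0 ∨ 0 = 0
x_2 ∨ x_2 = 0 ∨ 0 = 0
(x_2 ∨ x_2) ∧ x_2 = 0 ∧ 0 = 0
(x_2 ∨ (x_2 ∧ x_1)) ⊃ ((x_2 ∨ x_2) ∧ x_2) = 0 ⊃ 0 = 1
x_2 ⊃ x_2 = 0 ⊃ 0 = 1
¬x_2 = ¬0 = 1
(x_2 ⊃ x_2) ∧ ¬x_2 = 1 ∧ 1 = 1
¬x_1 = ¬1/2 = 1/2
x_1 ∧ ¬x_1 = 1/2 ∧ 1/2 = 1/2
¬(x_1 ∧ ¬x_1) = ¬1/2 = 1/2
((x_2 ⊃ x_2) ∧ ¬x_2) ⊃ ¬(x_1 ∧ ¬x_1) = 1 ⊃ 1/2 = 1/2
((x_2 ∨ (x_2 ∧ x_1)) ⊃ ((x_2 ∨ x_2) ∧ x_2)) ∧ (((x_2 ⊃ x_2) ∧ ¬x_2) ⊃ ¬(x_1 ∧ ¬x_1)) = 1 ∧ 1/2 = 1/2
No assignment yields a value below 1/2, so this is the minimum.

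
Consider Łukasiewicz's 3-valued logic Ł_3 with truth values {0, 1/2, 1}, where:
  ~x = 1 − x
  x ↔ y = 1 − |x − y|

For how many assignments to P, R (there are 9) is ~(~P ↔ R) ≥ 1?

2

P = 0, R = 0 ↦ 1  ≥
P = 0, R = 1/2 ↦ 1/2  <
P = 0, R = 1 ↦ 0  <
P = 1/2, R = 0 ↦ 1/2  <
P = 1/2, R = 1/2 ↦ 0  <
P = 1/2, R = 1 ↦ 1/2  <
P = 1, R = 0 ↦ 0  <
P = 1, R = 1/2 ↦ 1/2  <
P = 1, R = 1 ↦ 1  ≥
So 2 of the 9 assignments meet the threshold.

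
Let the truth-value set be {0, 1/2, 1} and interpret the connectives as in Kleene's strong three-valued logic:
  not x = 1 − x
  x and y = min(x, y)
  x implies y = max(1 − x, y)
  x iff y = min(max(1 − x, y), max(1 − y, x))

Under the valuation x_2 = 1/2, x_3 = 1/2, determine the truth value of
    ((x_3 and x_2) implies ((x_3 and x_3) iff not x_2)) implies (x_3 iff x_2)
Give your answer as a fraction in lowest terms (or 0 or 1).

1/2

x_3 and x_2 = 1/2 and 1/2 = 1/2
x_3 and x_3 = 1/2 and 1/2 = 1/2
not x_2 = not 1/2 = 1/2
(x_3 and x_3) iff not x_2 = 1/2 iff 1/2 = 1/2
(x_3 and x_2) implies ((x_3 and x_3) iff not x_2) = 1/2 implies 1/2 = 1/2
x_3 iff x_2 = 1/2 iff 1/2 = 1/2
((x_3 and x_2) implies ((x_3 and x_3) iff not x_2)) implies (x_3 iff x_2) = 1/2 implies 1/2 = 1/2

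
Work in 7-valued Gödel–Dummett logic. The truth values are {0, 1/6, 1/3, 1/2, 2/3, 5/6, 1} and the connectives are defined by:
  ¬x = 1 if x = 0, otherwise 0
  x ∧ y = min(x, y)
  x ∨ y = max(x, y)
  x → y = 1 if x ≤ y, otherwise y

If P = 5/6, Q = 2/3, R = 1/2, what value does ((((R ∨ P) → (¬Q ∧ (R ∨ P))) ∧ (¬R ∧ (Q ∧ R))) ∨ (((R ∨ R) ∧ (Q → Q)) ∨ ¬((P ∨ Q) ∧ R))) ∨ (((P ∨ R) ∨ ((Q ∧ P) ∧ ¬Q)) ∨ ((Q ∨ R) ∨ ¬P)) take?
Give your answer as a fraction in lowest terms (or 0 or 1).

5/6

R ∨ P = 1/2 ∨ 5/6 = 5/6
¬Q = ¬2/3 = 0
R ∨ P = 1/2 ∨ 5/6 = 5/6
¬Q ∧ (R ∨ P) = 0 ∧ 5/6 = 0
(R ∨ P) → (¬Q ∧ (R ∨ P)) = 5/6 → 0 = 0
¬R = ¬1/2 = 0
Q ∧ R = 2/3 ∧ 1/2 = 1/2
¬R ∧ (Q ∧ R) = 0 ∧ 1/2 = 0
((R ∨ P) → (¬Q ∧ (R ∨ P))) ∧ (¬R ∧ (Q ∧ R)) = 0 ∧ 0 = 0
R ∨ R = 1/2 ∨ 1/2 = 1/2
Q → Q = 2/3 → 2/3 = 1
(R ∨ R) ∧ (Q → Q) = 1/2 ∧ 1 = 1/2
P ∨ Q = 5/6 ∨ 2/3 = 5/6
(P ∨ Q) ∧ R = 5/6 ∧ 1/2 = 1/2
¬((P ∨ Q) ∧ R) = ¬1/2 = 0
((R ∨ R) ∧ (Q → Q)) ∨ ¬((P ∨ Q) ∧ R) = 1/2 ∨ 0 = 1/2
(((R ∨ P) → (¬Q ∧ (R ∨ P))) ∧ (¬R ∧ (Q ∧ R))) ∨ (((R ∨ R) ∧ (Q → Q)) ∨ ¬((P ∨ Q) ∧ R)) = 0 ∨ 1/2 = 1/2
P ∨ R = 5/6 ∨ 1/2 = 5/6
Q ∧ P = 2/3 ∧ 5/6 = 2/3
¬Q = ¬2/3 = 0
(Q ∧ P) ∧ ¬Q = 2/3 ∧ 0 = 0
(P ∨ R) ∨ ((Q ∧ P) ∧ ¬Q) = 5/6 ∨ 0 = 5/6
Q ∨ R = 2/3 ∨ 1/2 = 2/3
¬P = ¬5/6 = 0
(Q ∨ R) ∨ ¬P = 2/3 ∨ 0 = 2/3
((P ∨ R) ∨ ((Q ∧ P) ∧ ¬Q)) ∨ ((Q ∨ R) ∨ ¬P) = 5/6 ∨ 2/3 = 5/6
((((R ∨ P) → (¬Q ∧ (R ∨ P))) ∧ (¬R ∧ (Q ∧ R))) ∨ (((R ∨ R) ∧ (Q → Q)) ∨ ¬((P ∨ Q) ∧ R))) ∨ (((P ∨ R) ∨ ((Q ∧ P) ∧ ¬Q)) ∨ ((Q ∨ R) ∨ ¬P)) = 1/2 ∨ 5/6 = 5/6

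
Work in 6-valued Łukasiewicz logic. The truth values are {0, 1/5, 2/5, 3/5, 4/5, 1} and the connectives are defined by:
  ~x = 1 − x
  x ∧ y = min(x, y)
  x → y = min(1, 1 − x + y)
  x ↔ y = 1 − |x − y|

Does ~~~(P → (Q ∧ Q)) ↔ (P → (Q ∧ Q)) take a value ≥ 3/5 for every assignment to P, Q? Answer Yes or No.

Counterexample: take P = 0, Q = 0.
Q ∧ Q = 0 ∧ 0 = 0
P → (Q ∧ Q) = 0 → 0 = 1
~(P → (Q ∧ Q)) = ~1 = 0
~~(P → (Q ∧ Q)) = ~0 = 1
~~~(P → (Q ∧ Q)) = ~1 = 0
Q ∧ Q = 0 ∧ 0 = 0
P → (Q ∧ Q) = 0 → 0 = 1
~~~(P → (Q ∧ Q)) ↔ (P → (Q ∧ Q)) = 0 ↔ 1 = 0
This gives 0, which is below 3/5.

No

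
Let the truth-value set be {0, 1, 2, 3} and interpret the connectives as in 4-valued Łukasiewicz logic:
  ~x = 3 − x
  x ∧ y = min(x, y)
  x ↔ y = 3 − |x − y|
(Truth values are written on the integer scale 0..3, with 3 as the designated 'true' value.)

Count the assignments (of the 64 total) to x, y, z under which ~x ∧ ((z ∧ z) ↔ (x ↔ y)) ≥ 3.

value 3: 4 assignments (counts)
value 2: 17 assignments
value 1: 23 assignments
value 0: 20 assignments
So 4 of the 64 assignments meet the threshold.

4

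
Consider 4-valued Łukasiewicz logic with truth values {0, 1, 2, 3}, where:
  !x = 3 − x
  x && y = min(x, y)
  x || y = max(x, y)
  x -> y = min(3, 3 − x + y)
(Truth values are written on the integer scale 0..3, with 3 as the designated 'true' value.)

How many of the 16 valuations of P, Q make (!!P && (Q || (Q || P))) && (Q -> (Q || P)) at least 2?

8

P = 0, Q = 0 ↦ 0  <
P = 0, Q = 1 ↦ 0  <
P = 0, Q = 2 ↦ 0  <
P = 0, Q = 3 ↦ 0  <
P = 1, Q = 0 ↦ 1  <
P = 1, Q = 1 ↦ 1  <
P = 1, Q = 2 ↦ 1  <
P = 1, Q = 3 ↦ 1  <
P = 2, Q = 0 ↦ 2  ≥
P = 2, Q = 1 ↦ 2  ≥
P = 2, Q = 2 ↦ 2  ≥
P = 2, Q = 3 ↦ 2  ≥
P = 3, Q = 0 ↦ 3  ≥
P = 3, Q = 1 ↦ 3  ≥
P = 3, Q = 2 ↦ 3  ≥
P = 3, Q = 3 ↦ 3  ≥
So 8 of the 16 assignments meet the threshold.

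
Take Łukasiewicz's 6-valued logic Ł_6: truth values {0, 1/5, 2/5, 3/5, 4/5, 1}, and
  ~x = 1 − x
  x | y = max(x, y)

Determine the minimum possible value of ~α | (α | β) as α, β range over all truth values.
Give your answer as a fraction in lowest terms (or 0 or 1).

Take α = 2/5, β = 0:
~α = ~2/5 = 3/5
α | β = 2/5 | 0 = 2/5
~α | (α | β) = 3/5 | 2/5 = 3/5
No assignment yields a value below 3/5, so this is the minimum.

3/5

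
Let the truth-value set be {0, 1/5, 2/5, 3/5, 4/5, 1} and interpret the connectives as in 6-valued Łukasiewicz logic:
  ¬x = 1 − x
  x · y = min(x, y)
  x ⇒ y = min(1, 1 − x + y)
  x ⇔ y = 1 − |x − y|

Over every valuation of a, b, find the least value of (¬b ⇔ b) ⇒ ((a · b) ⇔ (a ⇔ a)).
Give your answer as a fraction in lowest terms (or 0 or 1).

Take a = 0, b = 2/5:
¬b = ¬2/5 = 3/5
¬b ⇔ b = 3/5 ⇔ 2/5 = 4/5
a · b = 0 · 2/5 = 0
a ⇔ a = 0 ⇔ 0 = 1
(a · b) ⇔ (a ⇔ a) = 0 ⇔ 1 = 0
(¬b ⇔ b) ⇒ ((a · b) ⇔ (a ⇔ a)) = 4/5 ⇒ 0 = 1/5
No assignment yields a value below 1/5, so this is the minimum.

1/5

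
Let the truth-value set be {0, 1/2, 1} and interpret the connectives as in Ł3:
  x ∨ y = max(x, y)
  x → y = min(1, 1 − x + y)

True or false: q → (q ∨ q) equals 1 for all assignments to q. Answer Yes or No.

q = 0 ↦ 1
q = 1/2 ↦ 1
q = 1 ↦ 1
Every assignment gives a value ≥ 1.

Yes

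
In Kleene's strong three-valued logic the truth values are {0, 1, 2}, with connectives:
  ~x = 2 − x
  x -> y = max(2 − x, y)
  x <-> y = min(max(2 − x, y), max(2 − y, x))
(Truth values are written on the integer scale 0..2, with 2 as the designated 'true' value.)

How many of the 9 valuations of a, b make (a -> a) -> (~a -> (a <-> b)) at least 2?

a = 0, b = 0 ↦ 2  ≥
a = 0, b = 1 ↦ 1  <
a = 0, b = 2 ↦ 0  <
a = 1, b = 0 ↦ 1  <
a = 1, b = 1 ↦ 1  <
a = 1, b = 2 ↦ 1  <
a = 2, b = 0 ↦ 2  ≥
a = 2, b = 1 ↦ 2  ≥
a = 2, b = 2 ↦ 2  ≥
So 4 of the 9 assignments meet the threshold.

4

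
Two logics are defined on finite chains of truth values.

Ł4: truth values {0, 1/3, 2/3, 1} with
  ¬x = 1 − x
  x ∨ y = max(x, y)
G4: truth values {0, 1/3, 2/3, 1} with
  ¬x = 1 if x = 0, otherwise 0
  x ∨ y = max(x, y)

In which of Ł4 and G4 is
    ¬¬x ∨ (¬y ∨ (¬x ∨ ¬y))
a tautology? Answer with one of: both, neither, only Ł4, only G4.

only G4

In Ł4: at x = 1/3, y = 1/3 the value is 2/3 — not a tautology.
In G4: every assignment gives 1 — tautology.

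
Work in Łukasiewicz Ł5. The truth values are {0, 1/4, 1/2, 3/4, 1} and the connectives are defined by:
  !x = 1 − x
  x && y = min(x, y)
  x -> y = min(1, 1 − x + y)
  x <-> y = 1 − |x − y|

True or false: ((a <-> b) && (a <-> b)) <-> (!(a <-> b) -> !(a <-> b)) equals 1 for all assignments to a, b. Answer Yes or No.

Counterexample: take a = 0, b = 1/4.
a <-> b = 0 <-> 1/4 = 3/4
a <-> b = 0 <-> 1/4 = 3/4
(a <-> b) && (a <-> b) = 3/4 && 3/4 = 3/4
a <-> b = 0 <-> 1/4 = 3/4
!(a <-> b) = !3/4 = 1/4
a <-> b = 0 <-> 1/4 = 3/4
!(a <-> b) = !3/4 = 1/4
!(a <-> b) -> !(a <-> b) = 1/4 -> 1/4 = 1
((a <-> b) && (a <-> b)) <-> (!(a <-> b) -> !(a <-> b)) = 3/4 <-> 1 = 3/4
This gives 3/4 ≠ 1.

No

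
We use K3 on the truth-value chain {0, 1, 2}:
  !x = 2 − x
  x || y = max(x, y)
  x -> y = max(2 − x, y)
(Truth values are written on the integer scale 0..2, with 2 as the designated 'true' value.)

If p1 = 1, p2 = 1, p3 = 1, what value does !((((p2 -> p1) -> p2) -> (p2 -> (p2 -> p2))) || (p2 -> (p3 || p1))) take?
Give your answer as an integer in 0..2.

p2 -> p1 = 1 -> 1 = 1
(p2 -> p1) -> p2 = 1 -> 1 = 1
p2 -> p2 = 1 -> 1 = 1
p2 -> (p2 -> p2) = 1 -> 1 = 1
((p2 -> p1) -> p2) -> (p2 -> (p2 -> p2)) = 1 -> 1 = 1
p3 || p1 = 1 || 1 = 1
p2 -> (p3 || p1) = 1 -> 1 = 1
(((p2 -> p1) -> p2) -> (p2 -> (p2 -> p2))) || (p2 -> (p3 || p1)) = 1 || 1 = 1
!((((p2 -> p1) -> p2) -> (p2 -> (p2 -> p2))) || (p2 -> (p3 || p1))) = !1 = 1

1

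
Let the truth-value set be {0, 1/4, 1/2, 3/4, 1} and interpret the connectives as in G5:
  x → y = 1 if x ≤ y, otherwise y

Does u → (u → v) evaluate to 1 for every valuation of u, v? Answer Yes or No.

Counterexample: take u = 1/4, v = 0.
u → v = 1/4 → 0 = 0
u → (u → v) = 1/4 → 0 = 0
This gives 0 ≠ 1.

No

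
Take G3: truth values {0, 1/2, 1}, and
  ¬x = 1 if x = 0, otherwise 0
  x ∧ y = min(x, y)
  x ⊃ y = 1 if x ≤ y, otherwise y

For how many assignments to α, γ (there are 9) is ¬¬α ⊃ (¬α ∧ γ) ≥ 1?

3

α = 0, γ = 0 ↦ 1  ≥
α = 0, γ = 1/2 ↦ 1  ≥
α = 0, γ = 1 ↦ 1  ≥
α = 1/2, γ = 0 ↦ 0  <
α = 1/2, γ = 1/2 ↦ 0  <
α = 1/2, γ = 1 ↦ 0  <
α = 1, γ = 0 ↦ 0  <
α = 1, γ = 1/2 ↦ 0  <
α = 1, γ = 1 ↦ 0  <
So 3 of the 9 assignments meet the threshold.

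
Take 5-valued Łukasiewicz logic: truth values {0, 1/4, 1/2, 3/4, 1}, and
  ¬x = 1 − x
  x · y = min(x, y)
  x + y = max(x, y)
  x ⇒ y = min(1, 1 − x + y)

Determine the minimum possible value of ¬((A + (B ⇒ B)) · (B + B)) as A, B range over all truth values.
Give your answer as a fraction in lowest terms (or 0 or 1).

Take A = 0, B = 1:
B ⇒ B = 1 ⇒ 1 = 1
A + (B ⇒ B) = 0 + 1 = 1
B + B = 1 + 1 = 1
(A + (B ⇒ B)) · (B + B) = 1 · 1 = 1
¬((A + (B ⇒ B)) · (B + B)) = ¬1 = 0
No assignment yields a value below 0, so this is the minimum.

0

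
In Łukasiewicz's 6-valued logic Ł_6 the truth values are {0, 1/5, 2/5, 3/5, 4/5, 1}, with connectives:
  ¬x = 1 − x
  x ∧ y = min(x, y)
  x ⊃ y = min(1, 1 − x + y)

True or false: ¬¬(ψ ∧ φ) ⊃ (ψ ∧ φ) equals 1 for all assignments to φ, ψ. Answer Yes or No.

At φ = 1, ψ = 2/5, for instance:
ψ ∧ φ = 2/5 ∧ 1 = 2/5
¬(ψ ∧ φ) = ¬2/5 = 3/5
¬¬(ψ ∧ φ) = ¬3/5 = 2/5
¬¬(ψ ∧ φ) ⊃ (ψ ∧ φ) = 2/5 ⊃ 2/5 = 1
and checking the remaining 35 assignments likewise gives ≥ 1 in every case.

Yes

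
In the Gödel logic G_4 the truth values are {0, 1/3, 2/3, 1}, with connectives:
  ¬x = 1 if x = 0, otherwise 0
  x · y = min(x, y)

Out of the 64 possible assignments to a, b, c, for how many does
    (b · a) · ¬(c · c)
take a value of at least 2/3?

4

value 1: 1 assignment (counts)
value 2/3: 3 assignments (counts)
value 1/3: 5 assignments
value 0: 55 assignments
So 4 of the 64 assignments meet the threshold.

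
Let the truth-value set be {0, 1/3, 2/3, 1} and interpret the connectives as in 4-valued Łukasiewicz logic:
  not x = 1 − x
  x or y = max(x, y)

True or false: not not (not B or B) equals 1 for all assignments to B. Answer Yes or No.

Counterexample: take B = 1/3.
not B = not 1/3 = 2/3
not B or B = 2/3 or 1/3 = 2/3
not (not B or B) = not 2/3 = 1/3
not not (not B or B) = not 1/3 = 2/3
This gives 2/3 ≠ 1.

No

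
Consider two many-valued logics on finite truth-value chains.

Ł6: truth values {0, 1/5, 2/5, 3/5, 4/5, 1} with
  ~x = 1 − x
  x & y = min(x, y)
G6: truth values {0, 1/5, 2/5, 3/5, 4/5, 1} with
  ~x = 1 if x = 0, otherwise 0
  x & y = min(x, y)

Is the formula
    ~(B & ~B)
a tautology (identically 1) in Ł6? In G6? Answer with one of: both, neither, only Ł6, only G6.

In Ł6: at B = 1/5 the value is 4/5 — not a tautology.
In G6: every assignment gives 1 — tautology.

only G6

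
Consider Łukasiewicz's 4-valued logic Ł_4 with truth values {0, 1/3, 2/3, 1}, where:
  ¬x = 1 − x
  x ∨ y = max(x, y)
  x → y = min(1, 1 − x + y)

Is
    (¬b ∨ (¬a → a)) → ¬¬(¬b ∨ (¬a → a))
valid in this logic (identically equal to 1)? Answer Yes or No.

Yes

a = 0, b = 0 ↦ 1
a = 0, b = 1/3 ↦ 1
a = 0, b = 2/3 ↦ 1
a = 0, b = 1 ↦ 1
a = 1/3, b = 0 ↦ 1
a = 1/3, b = 1/3 ↦ 1
a = 1/3, b = 2/3 ↦ 1
a = 1/3, b = 1 ↦ 1
a = 2/3, b = 0 ↦ 1
a = 2/3, b = 1/3 ↦ 1
a = 2/3, b = 2/3 ↦ 1
a = 2/3, b = 1 ↦ 1
a = 1, b = 0 ↦ 1
a = 1, b = 1/3 ↦ 1
a = 1, b = 2/3 ↦ 1
a = 1, b = 1 ↦ 1
Every assignment gives a value ≥ 1.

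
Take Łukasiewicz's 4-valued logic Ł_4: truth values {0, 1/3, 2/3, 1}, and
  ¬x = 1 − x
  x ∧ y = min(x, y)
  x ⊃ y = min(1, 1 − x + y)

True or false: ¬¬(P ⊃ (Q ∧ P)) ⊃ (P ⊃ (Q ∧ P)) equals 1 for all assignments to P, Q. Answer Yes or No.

Yes

P = 0, Q = 0 ↦ 1
P = 0, Q = 1/3 ↦ 1
P = 0, Q = 2/3 ↦ 1
P = 0, Q = 1 ↦ 1
P = 1/3, Q = 0 ↦ 1
P = 1/3, Q = 1/3 ↦ 1
P = 1/3, Q = 2/3 ↦ 1
P = 1/3, Q = 1 ↦ 1
P = 2/3, Q = 0 ↦ 1
P = 2/3, Q = 1/3 ↦ 1
P = 2/3, Q = 2/3 ↦ 1
P = 2/3, Q = 1 ↦ 1
P = 1, Q = 0 ↦ 1
P = 1, Q = 1/3 ↦ 1
P = 1, Q = 2/3 ↦ 1
P = 1, Q = 1 ↦ 1
Every assignment gives a value ≥ 1.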